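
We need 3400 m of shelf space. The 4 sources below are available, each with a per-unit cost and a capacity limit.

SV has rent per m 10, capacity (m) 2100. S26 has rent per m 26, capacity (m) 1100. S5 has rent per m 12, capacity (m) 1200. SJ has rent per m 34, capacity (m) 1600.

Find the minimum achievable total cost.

38000

Cheapest first:
Take 2100 from SV at 10 → need 1300 more.
S5 at 12: take all 1200 m → 100 still needed.
S26 at 26: take 100 of its 1100 → requirement met.
SJ: unused.
Cost = 2100×10 + 1200×12 + 100×26 = 38000.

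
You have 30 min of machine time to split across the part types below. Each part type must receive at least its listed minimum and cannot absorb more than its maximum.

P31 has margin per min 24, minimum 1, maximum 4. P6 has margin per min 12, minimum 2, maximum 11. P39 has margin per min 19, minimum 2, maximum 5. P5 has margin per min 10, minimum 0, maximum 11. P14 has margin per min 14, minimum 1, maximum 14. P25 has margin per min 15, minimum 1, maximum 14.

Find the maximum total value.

495

Meeting every minimum uses 1+2+2+0+1+1 = 7 min, leaving 23.
Rank by margin per min: P31 24 > P39 19 > P25 15 > P14 14 > P6 12 > P5 10.
P31 takes 3 more to reach its cap of 4 ; 20 left.
P39 takes 3 more to reach its cap of 5 ; 17 left.
P25: +13 to 14 (cap) ; 4 left.
P14 has room for 13 more but only 4 remain, so it gets 5.
Total = 24×4 + 12×2 + 19×5 + 14×5 + 15×14 = 495.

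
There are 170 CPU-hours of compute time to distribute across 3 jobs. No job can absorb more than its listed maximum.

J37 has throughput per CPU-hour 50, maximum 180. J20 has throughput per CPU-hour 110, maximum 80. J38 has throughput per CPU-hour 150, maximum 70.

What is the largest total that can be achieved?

Order the jobs by throughput per CPU-hour: J38 150 > J20 110 > J37 50.
J38: +70 to 70 (cap) → 100 left.
J20 takes 80 to reach its cap of 80 → 20 left.
J37: +20 (room for 180) → 20. Pool exhausted.
Total = 50×20 + 110×80 + 150×70 = 20300.

20300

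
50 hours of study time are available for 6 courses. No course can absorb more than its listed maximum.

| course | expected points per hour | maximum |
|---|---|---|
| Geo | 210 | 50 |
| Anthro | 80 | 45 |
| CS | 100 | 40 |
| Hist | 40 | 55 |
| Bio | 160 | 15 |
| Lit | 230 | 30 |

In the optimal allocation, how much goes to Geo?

Order the courses by expected points per hour: Lit 230 > Geo 210 > Bio 160 > CS 100 > Anthro 80 > Hist 40.
Lit takes 30 to reach its cap of 30 ; 20 left.
Geo has room for 50 but only 20 remain, so it gets 20.

20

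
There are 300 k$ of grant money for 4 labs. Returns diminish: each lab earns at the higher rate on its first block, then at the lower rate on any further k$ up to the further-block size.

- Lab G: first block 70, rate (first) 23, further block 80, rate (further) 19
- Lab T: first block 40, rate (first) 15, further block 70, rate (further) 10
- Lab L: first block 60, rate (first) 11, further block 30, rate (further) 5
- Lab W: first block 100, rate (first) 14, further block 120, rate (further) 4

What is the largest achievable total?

5240

Order all 8 blocks by rate: Lab G/T1 23 > Lab G/T2 19 > Lab T/T1 15 > Lab W/T1 14 > Lab L/T1 11 > Lab T/T2 10 > Lab L/T2 5 > Lab W/T2 4.
Lab G/T1 (23): +70 → 230 left.
Lab G/T2 (19): +80 → 150 left.
Lab T T1 at 15: fill all 40 → 110 left.
Lab W T1 at 14: fill all 100 → 10 left.
Lab L/T1: +10 of 60 at 11; pool empty.
Total = 23×70 + 19×80 + 15×40 + 14×100 + 11×10 = 5240.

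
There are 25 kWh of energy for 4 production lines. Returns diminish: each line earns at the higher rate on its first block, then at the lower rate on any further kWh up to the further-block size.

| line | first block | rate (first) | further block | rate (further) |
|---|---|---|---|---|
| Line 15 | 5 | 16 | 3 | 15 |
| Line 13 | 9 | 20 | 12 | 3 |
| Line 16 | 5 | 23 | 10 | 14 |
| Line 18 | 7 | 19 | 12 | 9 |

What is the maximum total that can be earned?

Rank every tier by rate: Line 16/first 23 > Line 13/first 20 > Line 18/first 19 > Line 15/first 16 > Line 15/second 15 > Line 16/second 14 > Line 18/second 9 > Line 13/second 3.
Line 16 first at 23: fill all 5 → 20 left.
Line 13 first at 20: fill all 9 → 11 left.
Line 18/first (19): +7 → 4 left.
Line 15 first at 16: only 4 left, fill 4.
Total = 23×5 + 20×9 + 19×7 + 16×4 = 492.

492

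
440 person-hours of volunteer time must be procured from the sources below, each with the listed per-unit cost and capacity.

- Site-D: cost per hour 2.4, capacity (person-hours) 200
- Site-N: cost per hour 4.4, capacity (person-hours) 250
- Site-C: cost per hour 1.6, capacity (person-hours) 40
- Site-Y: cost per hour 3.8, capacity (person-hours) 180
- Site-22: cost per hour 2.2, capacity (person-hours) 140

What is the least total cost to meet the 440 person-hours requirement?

1080

Cheapest first:
Site-C (1.6): use full 40 ; 400 person-hours to go.
Site-22 at 2.2: take all 140 person-hours ; 260 still needed.
Site-D (2.4): use full 200 ; 60 person-hours to go.
Take 60 from Site-Y at 3.8 to finish.
Site-N: unused.
Cost = 40×1.6 + 140×2.2 + 200×2.4 + 60×3.8 = 1080.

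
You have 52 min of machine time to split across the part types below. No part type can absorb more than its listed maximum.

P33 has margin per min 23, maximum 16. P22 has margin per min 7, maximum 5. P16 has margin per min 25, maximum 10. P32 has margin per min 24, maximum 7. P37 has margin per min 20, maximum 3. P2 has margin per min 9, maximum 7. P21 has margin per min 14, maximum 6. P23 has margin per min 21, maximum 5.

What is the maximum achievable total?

Highest margin per min first: P16 25 > P32 24 > P33 23 > P23 21 > P37 20 > P21 14 > P2 9 > P22 7.
Give P16 10 to hit its cap of 10 — 42 left.
P32: +7 to 7 (cap) — 35 left.
P33 takes 16 to reach its cap of 16 — 19 left.
Give P23 5 to hit its cap of 5 — 14 left.
P37 takes 3 to reach its cap of 3 — 11 left.
P21 takes 6 to reach its cap of 6 — 5 left.
P2 has room for 7 but only 5 remain, so it gets 5.
Total = 23×16 + 25×10 + 24×7 + 20×3 + 9×5 + 14×6 + 21×5 = 1080.

1080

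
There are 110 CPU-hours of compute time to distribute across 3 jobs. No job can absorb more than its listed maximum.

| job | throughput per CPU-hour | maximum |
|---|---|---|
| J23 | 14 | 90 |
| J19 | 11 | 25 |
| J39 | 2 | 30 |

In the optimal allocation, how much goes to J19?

20

Order the jobs by throughput per CPU-hour: J23 14 > J19 11 > J39 2.
Give J23 90 to hit its cap of 90 ; 20 left.
Only 20 left; J19 takes them to reach 20.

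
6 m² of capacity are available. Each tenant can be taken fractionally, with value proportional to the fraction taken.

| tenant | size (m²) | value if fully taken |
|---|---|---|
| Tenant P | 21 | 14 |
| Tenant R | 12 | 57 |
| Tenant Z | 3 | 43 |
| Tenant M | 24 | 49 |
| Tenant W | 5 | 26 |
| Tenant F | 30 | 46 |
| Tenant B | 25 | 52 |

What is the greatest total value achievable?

Sort by value density: Tenant Z 43/3≈14.3, Tenant W 26/5≈5.2, Tenant R 57/12≈4.75, Tenant B 52/25≈2.08, Tenant M 49/24≈2.04, Tenant F 46/30≈1.53, Tenant P 14/21≈0.667.
Take all of Tenant Z (3 m², value 43) — 3 m² left.
3 m² left: a 3/5 share of Tenant W gives 26×3/5 = 15.6.
Total value = 58.6.

58.6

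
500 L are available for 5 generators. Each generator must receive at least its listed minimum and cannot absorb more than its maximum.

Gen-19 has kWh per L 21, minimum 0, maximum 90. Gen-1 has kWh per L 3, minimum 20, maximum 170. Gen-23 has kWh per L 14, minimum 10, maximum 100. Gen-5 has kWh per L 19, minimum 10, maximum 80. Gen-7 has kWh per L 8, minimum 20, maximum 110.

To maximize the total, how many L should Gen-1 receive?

120

Meeting every minimum uses 0+20+10+10+20 = 60 L, leaving 440.
Order the generators by kWh per L: Gen-19 21 > Gen-5 19 > Gen-23 14 > Gen-7 8 > Gen-1 3.
Gen-19 takes 90 more to reach its cap of 90 ; 350 left.
Give Gen-5 70 more to hit its cap of 80 ; 280 left.
Gen-23: +90 to 100 (cap) ; 190 left.
Gen-7 takes 90 more to reach its cap of 110 ; 100 left.
Gen-1: +100 (room for 150) → 120. Pool exhausted.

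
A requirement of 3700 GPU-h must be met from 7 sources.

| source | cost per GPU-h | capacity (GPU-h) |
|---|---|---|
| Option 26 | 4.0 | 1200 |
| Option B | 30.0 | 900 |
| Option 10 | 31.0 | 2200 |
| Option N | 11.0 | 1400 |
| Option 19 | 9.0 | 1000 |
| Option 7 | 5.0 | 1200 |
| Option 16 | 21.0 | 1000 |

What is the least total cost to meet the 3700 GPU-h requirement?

Cheapest first:
Option 26 at 4.0: take all 1200 GPU-h → 2500 still needed.
Option 7 at 5.0: take all 1200 GPU-h → 1300 still needed.
Option 19 (9.0): use full 1000 → 300 GPU-h to go.
Take 300 from Option N at 11.0 to finish.
Option 16, Option B, Option 10: unused.
Cost = 1200×4.0 + 1200×5.0 + 1000×9.0 + 300×11.0 = 23100.

23100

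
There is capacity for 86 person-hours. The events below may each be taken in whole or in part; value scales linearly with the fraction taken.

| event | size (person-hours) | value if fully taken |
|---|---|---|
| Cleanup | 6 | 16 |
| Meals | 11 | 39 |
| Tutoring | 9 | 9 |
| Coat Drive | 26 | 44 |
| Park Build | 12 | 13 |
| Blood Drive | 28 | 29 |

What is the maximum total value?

144

Rank by value-to-size ratio: Meals 39/11≈3.55, Cleanup 16/6≈2.67, Coat Drive 44/26≈1.69, Park Build 13/12≈1.08, Blood Drive 29/28≈1.04, Tutoring 9/9≈1.
All 11 person-hours of Meals fit (value 39) → 75 remain.
All 6 person-hours of Cleanup fit (value 16) → 69 remain.
All 26 person-hours of Coat Drive fit (value 44) → 43 remain.
Take all of Park Build (12 person-hours, value 13) → 31 person-hours left.
Take all of Blood Drive (28 person-hours, value 29) → 3 person-hours left.
3 person-hours left: a 3/9 share of Tutoring gives 9×3/9 = 3.
Total value = 144.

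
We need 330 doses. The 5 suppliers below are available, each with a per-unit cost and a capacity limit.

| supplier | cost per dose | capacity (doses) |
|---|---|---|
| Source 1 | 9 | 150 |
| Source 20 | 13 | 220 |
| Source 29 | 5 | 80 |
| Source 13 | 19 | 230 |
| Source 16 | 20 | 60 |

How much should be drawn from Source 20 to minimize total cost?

Use suppliers in increasing cost order.
Source 29 (5): use full 80 ; 250 doses to go.
Source 1 (9): use full 150 ; 100 doses to go.
Take 100 from Source 20 at 13 to finish.
Source 13, Source 16: unused.

100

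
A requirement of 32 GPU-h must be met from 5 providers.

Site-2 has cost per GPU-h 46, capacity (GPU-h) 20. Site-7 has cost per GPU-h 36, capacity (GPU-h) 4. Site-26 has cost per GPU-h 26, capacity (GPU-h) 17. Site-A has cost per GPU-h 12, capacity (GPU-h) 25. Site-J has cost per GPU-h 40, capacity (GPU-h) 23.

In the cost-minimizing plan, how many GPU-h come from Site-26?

7

Use providers in increasing cost order.
Take 25 from Site-A at 12 → need 7 more.
Site-26 (26): take the remaining 7 → done.
Site-7, Site-J, Site-2: unused.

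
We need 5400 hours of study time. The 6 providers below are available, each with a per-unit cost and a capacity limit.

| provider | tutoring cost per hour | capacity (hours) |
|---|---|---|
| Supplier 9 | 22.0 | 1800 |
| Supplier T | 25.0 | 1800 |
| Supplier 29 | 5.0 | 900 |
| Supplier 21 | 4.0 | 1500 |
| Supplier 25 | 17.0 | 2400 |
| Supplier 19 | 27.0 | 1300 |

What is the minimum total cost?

64500

Use providers in increasing cost order.
Supplier 21 at 4.0: take all 1500 hours → 3900 still needed.
Supplier 29 (5.0): use full 900 → 3000 hours to go.
Supplier 25 at 17.0: take all 2400 hours → 600 still needed.
Supplier 9 (22.0): take the remaining 600 → done.
Supplier T, Supplier 19: unused.
Cost = 1500×4.0 + 900×5.0 + 2400×17.0 + 600×22.0 = 64500.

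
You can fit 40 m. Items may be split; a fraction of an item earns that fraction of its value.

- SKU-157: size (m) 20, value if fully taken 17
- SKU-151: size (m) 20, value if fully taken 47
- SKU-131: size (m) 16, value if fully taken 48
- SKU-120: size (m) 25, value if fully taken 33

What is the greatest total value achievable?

100.28

Sort by value density: SKU-131 48/16≈3, SKU-151 47/20≈2.35, SKU-120 33/25≈1.32, SKU-157 17/20≈0.85.
SKU-131: take in full, 16 m for value 48 → 24 left.
SKU-151: take in full, 20 m for value 47 → 4 left.
4 m left: a 4/25 share of SKU-120 gives 33×4/25 = 5.28.
Total value = 100.28.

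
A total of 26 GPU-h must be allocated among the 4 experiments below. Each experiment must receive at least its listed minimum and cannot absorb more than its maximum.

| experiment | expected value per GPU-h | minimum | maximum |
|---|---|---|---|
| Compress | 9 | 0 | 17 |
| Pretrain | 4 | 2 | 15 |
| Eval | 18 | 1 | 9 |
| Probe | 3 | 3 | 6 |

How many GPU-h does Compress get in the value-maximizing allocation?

12

Meeting every minimum uses 0+2+1+3 = 6 GPU-h, leaving 20.
Order the experiments by expected value per GPU-h: Eval 18 > Compress 9 > Pretrain 4 > Probe 3.
Give Eval 8 more to hit its cap of 9 ; 12 left.
Compress has room for 17 more but only 12 remain, so it gets 12.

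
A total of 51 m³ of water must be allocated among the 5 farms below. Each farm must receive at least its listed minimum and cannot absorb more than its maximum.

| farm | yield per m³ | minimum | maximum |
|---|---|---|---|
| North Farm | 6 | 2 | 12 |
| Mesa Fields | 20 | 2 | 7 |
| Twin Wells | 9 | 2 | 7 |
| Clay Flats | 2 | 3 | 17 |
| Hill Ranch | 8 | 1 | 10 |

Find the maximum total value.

385

Meeting every minimum uses 2+2+2+3+1 = 10 m³, leaving 41.
Highest yield per m³ first: Mesa Fields 20 > Twin Wells 9 > Hill Ranch 8 > North Farm 6 > Clay Flats 2.
Mesa Fields takes 5 more to reach its cap of 7 — 36 left.
Twin Wells: +5 to 7 (cap) — 31 left.
Hill Ranch takes 9 more to reach its cap of 10 — 22 left.
North Farm takes 10 more to reach its cap of 12 — 12 left.
Clay Flats: +12 (room for 14) → 15. Pool exhausted.
Total = 6×12 + 20×7 + 9×7 + 2×15 + 8×10 = 385.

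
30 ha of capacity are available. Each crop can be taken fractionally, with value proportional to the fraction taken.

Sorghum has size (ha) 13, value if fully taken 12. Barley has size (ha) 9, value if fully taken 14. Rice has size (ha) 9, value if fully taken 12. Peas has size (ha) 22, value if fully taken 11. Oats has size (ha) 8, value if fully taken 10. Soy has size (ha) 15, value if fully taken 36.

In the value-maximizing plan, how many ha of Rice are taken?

6

Rank by value-to-size ratio: Soy 36/15≈2.4, Barley 14/9≈1.56, Rice 12/9≈1.33, Oats 10/8≈1.25, Sorghum 12/13≈0.923, Peas 11/22≈0.5.
Take all of Soy (15 ha, value 36) — 15 ha left.
Take all of Barley (9 ha, value 14) — 6 ha left.
Only 6 ha remain; take 6/9 of Rice for value 12×6/9 = 8.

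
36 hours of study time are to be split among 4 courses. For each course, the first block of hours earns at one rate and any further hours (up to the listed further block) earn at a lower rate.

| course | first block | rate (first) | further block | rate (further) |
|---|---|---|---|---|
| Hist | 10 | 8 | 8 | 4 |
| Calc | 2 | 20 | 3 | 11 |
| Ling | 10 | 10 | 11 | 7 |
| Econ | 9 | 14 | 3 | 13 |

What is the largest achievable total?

410

Order all 8 blocks by rate: Calc/T1 20 > Econ/T1 14 > Econ/T2 13 > Calc/T2 11 > Ling/T1 10 > Hist/T1 8 > Ling/T2 7 > Hist/T2 4.
Calc T1 at 20: fill all 2 — 34 left.
Econ T1 at 14: fill all 9 — 25 left.
Econ T2 at 13: fill all 3 — 22 left.
Calc T2 at 11: fill all 3 — 19 left.
Fill Ling T1 block (10 at 10) — 9 left.
9 remain; put them into Hist T1 at 8.
Total = 20×2 + 14×9 + 13×3 + 11×3 + 10×10 + 8×9 = 410.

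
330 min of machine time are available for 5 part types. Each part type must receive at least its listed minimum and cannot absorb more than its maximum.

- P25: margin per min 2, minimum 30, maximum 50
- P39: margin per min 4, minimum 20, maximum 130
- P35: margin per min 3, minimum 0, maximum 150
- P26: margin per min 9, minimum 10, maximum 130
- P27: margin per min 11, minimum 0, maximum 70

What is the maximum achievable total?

2400

Meeting every minimum uses 30+20+0+10+0 = 60 min, leaving 270.
Highest margin per min first: P27 11 > P26 9 > P39 4 > P35 3 > P25 2.
P27: +70 to 70 (cap) — 200 left.
P26: +120 to 130 (cap) — 80 left.
P39 has room for 110 more but only 80 remain, so it gets 100.
Total = 2×30 + 4×100 + 9×130 + 11×70 = 2400.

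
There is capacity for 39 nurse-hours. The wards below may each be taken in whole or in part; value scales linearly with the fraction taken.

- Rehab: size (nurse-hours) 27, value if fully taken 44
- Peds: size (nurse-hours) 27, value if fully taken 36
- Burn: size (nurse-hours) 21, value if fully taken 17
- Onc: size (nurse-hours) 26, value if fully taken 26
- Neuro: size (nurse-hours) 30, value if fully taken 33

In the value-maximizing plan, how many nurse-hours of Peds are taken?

Rank by value-to-size ratio: Rehab 44/27≈1.63, Peds 36/27≈1.33, Neuro 33/30≈1.1, Onc 26/26≈1, Burn 17/21≈0.81.
All 27 nurse-hours of Rehab fit (value 44) — 12 remain.
Only 12 nurse-hours remain; take 12/27 of Peds for value 36×12/27 = 16.

12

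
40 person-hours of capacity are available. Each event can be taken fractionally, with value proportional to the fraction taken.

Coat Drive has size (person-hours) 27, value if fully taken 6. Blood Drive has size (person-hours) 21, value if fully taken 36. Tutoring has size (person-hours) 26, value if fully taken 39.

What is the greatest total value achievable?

Sort by value density: Blood Drive 36/21≈1.71, Tutoring 39/26≈1.5, Coat Drive 6/27≈0.222.
All 21 person-hours of Blood Drive fit (value 36) — 19 remain.
Fill the last 19 person-hours with part of Tutoring: 19/26 of it earns 28.5.
Total value = 64.5.

64.5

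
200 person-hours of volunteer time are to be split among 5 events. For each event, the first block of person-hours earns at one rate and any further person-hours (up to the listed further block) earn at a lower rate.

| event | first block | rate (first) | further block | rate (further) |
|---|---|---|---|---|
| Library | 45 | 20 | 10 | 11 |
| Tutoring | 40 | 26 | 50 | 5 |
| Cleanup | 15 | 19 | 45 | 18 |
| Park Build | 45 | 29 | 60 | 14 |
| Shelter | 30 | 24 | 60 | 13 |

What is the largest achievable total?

4700

Rank every tier by rate: Park Build/T1 29 > Tutoring/T1 26 > Shelter/T1 24 > Library/T1 20 > Cleanup/T1 19 > Cleanup/T2 18 > Park Build/T2 14 > Shelter/T2 13 > Library/T2 11 > Tutoring/T2 5.
Fill Park Build T1 block (45 at 29) — 155 left.
Tutoring/T1 (26): +40 — 115 left.
Shelter T1 at 24: fill all 30 — 85 left.
Library/T1 (20): +45 — 40 left.
Fill Cleanup T1 block (15 at 19) — 25 left.
Cleanup T2 at 18: only 25 left, fill 25.
Total = 29×45 + 26×40 + 24×30 + 20×45 + 19×15 + 18×25 = 4700.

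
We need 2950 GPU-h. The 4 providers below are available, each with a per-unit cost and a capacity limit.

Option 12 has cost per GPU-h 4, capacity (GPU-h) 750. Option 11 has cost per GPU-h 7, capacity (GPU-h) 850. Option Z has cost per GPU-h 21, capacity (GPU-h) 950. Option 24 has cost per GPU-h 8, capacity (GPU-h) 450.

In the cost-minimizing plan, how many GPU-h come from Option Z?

900

Cheapest first:
Option 12 at 4: take all 750 GPU-h — 2200 still needed.
Option 11 (7): use full 850 — 1350 GPU-h to go.
Take 450 from Option 24 at 8 — need 900 more.
Option Z at 21: take 900 of its 950 — requirement met.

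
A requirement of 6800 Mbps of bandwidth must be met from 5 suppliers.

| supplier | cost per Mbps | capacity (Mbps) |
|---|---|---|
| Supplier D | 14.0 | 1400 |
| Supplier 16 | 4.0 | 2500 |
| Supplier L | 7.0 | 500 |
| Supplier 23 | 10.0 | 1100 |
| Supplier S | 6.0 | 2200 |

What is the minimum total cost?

Use suppliers in increasing cost order.
Supplier 16 at 4.0: take all 2500 Mbps → 4300 still needed.
Take 2200 from Supplier S at 6.0 → need 2100 more.
Take 500 from Supplier L at 7.0 → need 1600 more.
Supplier 23 (10.0): use full 1100 → 500 Mbps to go.
Supplier D at 14.0: take 500 of its 1400 → requirement met.
Cost = 2500×4.0 + 2200×6.0 + 500×7.0 + 1100×10.0 + 500×14.0 = 44700.

44700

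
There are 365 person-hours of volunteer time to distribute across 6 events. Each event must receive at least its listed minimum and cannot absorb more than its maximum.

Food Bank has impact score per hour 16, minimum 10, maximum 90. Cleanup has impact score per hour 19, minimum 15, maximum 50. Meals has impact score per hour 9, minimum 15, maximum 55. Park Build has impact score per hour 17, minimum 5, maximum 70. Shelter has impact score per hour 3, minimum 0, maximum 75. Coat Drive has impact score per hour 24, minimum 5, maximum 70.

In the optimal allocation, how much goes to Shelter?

Meeting every minimum uses 10+15+15+5+0+5 = 50 person-hours, leaving 315.
Rank by impact score per hour: Coat Drive 24 > Cleanup 19 > Park Build 17 > Food Bank 16 > Meals 9 > Shelter 3.
Give Coat Drive 65 more to hit its cap of 70 → 250 left.
Cleanup: +35 to 50 (cap) → 215 left.
Park Build: +65 to 70 (cap) → 150 left.
Give Food Bank 80 more to hit its cap of 90 → 70 left.
Meals takes 40 more to reach its cap of 55 → 30 left.
Only 30 left; Shelter takes them to reach 30.

30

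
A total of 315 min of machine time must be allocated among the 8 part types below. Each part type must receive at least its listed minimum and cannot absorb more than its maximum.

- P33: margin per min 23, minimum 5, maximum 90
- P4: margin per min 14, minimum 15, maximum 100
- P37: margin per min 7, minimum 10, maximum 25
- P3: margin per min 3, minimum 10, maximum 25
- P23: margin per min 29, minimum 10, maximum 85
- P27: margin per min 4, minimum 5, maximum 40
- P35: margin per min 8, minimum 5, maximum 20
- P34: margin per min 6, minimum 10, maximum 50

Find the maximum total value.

Meeting every minimum uses 5+15+10+10+10+5+5+10 = 70 min, leaving 245.
Rank by margin per min: P23 29 > P33 23 > P4 14 > P35 8 > P37 7 > P34 6 > P27 4 > P3 3.
Give P23 75 more to hit its cap of 85 ; 170 left.
P33 takes 85 more to reach its cap of 90 ; 85 left.
P4: +85 to 100 (cap) ; 0 left.
Total = 23×90 + 14×100 + 7×10 + 3×10 + 29×85 + 4×5 + 8×5 + 6×10 = 6155.

6155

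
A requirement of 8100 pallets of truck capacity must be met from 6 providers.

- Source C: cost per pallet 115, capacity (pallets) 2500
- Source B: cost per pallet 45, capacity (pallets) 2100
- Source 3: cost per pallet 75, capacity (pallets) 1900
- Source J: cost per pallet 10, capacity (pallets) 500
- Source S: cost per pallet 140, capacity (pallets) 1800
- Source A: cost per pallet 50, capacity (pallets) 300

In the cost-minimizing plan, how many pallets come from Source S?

800

Fill from the cheapest provider first.
Take 500 from Source J at 10 — need 7600 more.
Take 2100 from Source B at 45 — need 5500 more.
Source A (50): use full 300 — 5200 pallets to go.
Source 3 (75): use full 1900 — 3300 pallets to go.
Source C (115): use full 2500 — 800 pallets to go.
Take 800 from Source S at 140 to finish.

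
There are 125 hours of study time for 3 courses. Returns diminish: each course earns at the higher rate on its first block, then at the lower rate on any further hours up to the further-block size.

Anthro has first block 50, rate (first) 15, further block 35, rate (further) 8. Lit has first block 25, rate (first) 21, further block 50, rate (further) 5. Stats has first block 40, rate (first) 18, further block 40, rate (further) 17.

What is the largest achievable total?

Order all 6 blocks by rate: Lit/tier1 21 > Stats/tier1 18 > Stats/tier2 17 > Anthro/tier1 15 > Anthro/tier2 8 > Lit/tier2 5.
Fill Lit tier1 block (25 at 21) ; 100 left.
Stats tier1 at 18: fill all 40 ; 60 left.
Stats/tier2 (17): +40 ; 20 left.
Anthro tier1 at 15: only 20 left, fill 20.
Total = 21×25 + 18×40 + 17×40 + 15×20 = 2225.

2225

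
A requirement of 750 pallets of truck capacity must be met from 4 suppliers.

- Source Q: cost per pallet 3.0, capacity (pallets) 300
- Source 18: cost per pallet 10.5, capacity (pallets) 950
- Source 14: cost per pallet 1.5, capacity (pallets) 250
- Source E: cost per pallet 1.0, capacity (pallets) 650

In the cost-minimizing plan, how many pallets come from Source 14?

Cheapest first:
Take 650 from Source E at 1.0 ; need 100 more.
Source 14 at 1.5: take 100 of its 250 ; requirement met.
Source Q, Source 18: unused.

100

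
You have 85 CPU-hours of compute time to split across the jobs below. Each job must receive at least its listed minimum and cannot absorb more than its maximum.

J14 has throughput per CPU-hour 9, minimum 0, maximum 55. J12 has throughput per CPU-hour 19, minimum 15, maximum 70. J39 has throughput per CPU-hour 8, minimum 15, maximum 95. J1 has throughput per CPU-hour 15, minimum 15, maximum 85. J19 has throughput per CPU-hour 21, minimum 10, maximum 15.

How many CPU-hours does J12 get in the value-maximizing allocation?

Meeting every minimum uses 0+15+15+15+10 = 55 CPU-hours, leaving 30.
Highest throughput per CPU-hour first: J19 21 > J12 19 > J1 15 > J14 9 > J39 8.
J19 takes 5 more to reach its cap of 15 ; 25 left.
Only 25 left; J12 takes them to reach 40.

40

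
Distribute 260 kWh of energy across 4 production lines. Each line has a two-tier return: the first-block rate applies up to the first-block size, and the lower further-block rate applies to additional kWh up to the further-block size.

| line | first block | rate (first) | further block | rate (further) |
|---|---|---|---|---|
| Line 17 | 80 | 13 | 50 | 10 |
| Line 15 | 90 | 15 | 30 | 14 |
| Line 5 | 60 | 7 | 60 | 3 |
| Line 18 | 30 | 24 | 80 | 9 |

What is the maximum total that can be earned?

Rank every tier by rate: Line 18/first 24 > Line 15/first 15 > Line 15/second 14 > Line 17/first 13 > Line 17/second 10 > Line 18/second 9 > Line 5/first 7 > Line 5/second 3.
Fill Line 18 first block (30 at 24) — 230 left.
Line 15 first at 15: fill all 90 — 140 left.
Line 15 second at 14: fill all 30 — 110 left.
Fill Line 17 first block (80 at 13) — 30 left.
Line 17 second at 10: only 30 left, fill 30.
Total = 24×30 + 15×90 + 14×30 + 13×80 + 10×30 = 3830.

3830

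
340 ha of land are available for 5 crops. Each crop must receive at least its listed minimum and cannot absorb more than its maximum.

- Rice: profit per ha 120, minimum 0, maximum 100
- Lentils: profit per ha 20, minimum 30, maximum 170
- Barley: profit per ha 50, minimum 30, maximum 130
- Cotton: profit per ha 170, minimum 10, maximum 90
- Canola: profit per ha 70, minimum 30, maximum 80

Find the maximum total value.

35500

Meeting every minimum uses 0+30+30+10+30 = 100 ha, leaving 240.
Order the crops by profit per ha: Cotton 170 > Rice 120 > Canola 70 > Barley 50 > Lentils 20.
Cotton: +80 to 90 (cap) — 160 left.
Rice: +100 to 100 (cap) — 60 left.
Give Canola 50 more to hit its cap of 80 — 10 left.
Barley: +10 (room for 100) → 40. Pool exhausted.
Total = 120×100 + 20×30 + 50×40 + 170×90 + 70×80 = 35500.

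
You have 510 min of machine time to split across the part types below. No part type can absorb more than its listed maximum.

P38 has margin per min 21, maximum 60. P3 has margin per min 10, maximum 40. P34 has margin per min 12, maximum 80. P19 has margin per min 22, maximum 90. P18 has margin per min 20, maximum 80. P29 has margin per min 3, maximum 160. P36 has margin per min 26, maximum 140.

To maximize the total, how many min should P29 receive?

Rank by margin per min: P36 26 > P19 22 > P38 21 > P18 20 > P34 12 > P3 10 > P29 3.
Give P36 140 to hit its cap of 140 — 370 left.
P19 takes 90 to reach its cap of 90 — 280 left.
P38 takes 60 to reach its cap of 60 — 220 left.
Give P18 80 to hit its cap of 80 — 140 left.
P34 takes 80 to reach its cap of 80 — 60 left.
P3 takes 40 to reach its cap of 40 — 20 left.
Only 20 left; P29 takes them to reach 20.

20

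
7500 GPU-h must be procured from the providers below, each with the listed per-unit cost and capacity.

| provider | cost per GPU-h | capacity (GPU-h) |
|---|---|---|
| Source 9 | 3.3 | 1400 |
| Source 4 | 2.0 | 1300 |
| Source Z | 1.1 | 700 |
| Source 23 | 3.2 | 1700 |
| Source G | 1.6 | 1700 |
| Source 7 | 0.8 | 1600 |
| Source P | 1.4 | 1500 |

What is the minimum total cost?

11710

Use providers in increasing cost order.
Source 7 (0.8): use full 1600 → 5900 GPU-h to go.
Source Z (1.1): use full 700 → 5200 GPU-h to go.
Source P at 1.4: take all 1500 GPU-h → 3700 still needed.
Source G at 1.6: take all 1700 GPU-h → 2000 still needed.
Source 4 (2.0): use full 1300 → 700 GPU-h to go.
Source 23 at 3.2: take 700 of its 1700 → requirement met.
Source 9: unused.
Cost = 1600×0.8 + 700×1.1 + 1500×1.4 + 1700×1.6 + 1300×2.0 + 700×3.2 = 11710.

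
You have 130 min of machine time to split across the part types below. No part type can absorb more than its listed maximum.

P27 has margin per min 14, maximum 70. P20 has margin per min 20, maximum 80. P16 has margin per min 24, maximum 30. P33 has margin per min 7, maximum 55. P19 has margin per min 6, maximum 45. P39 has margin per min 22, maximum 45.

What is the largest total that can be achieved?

2810

Order the part types by margin per min: P16 24 > P39 22 > P20 20 > P27 14 > P33 7 > P19 6.
Give P16 30 to hit its cap of 30 → 100 left.
P39 takes 45 to reach its cap of 45 → 55 left.
P20: +55 (room for 80) → 55. Pool exhausted.
Total = 20×55 + 24×30 + 22×45 = 2810.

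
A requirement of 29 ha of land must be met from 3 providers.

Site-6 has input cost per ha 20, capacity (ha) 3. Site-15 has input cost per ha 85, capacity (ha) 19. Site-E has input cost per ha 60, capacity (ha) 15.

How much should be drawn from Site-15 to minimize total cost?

11

Fill from the cheapest provider first.
Site-6 at 20: take all 3 ha — 26 still needed.
Site-E at 60: take all 15 ha — 11 still needed.
Site-15 (85): take the remaining 11 — done.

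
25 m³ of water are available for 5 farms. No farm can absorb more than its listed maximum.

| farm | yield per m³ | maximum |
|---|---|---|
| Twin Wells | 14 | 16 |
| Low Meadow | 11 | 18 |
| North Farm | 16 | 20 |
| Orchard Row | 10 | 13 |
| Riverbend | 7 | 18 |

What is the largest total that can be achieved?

390

Rank by yield per m³: North Farm 16 > Twin Wells 14 > Low Meadow 11 > Orchard Row 10 > Riverbend 7.
North Farm takes 20 to reach its cap of 20 → 5 left.
Only 5 left; Twin Wells takes them to reach 5.
Total = 14×5 + 16×20 = 390.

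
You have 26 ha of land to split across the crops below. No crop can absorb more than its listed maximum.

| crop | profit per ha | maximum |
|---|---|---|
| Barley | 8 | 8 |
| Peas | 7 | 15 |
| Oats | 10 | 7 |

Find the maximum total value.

Rank by profit per ha: Oats 10 > Barley 8 > Peas 7.
Give Oats 7 to hit its cap of 7 — 19 left.
Barley takes 8 to reach its cap of 8 — 11 left.
Peas has room for 15 but only 11 remain, so it gets 11.
Total = 8×8 + 7×11 + 10×7 = 211.

211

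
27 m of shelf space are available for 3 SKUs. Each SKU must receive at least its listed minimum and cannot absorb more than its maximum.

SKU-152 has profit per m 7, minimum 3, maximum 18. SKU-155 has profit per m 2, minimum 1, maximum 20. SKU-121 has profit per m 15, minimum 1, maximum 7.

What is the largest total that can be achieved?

Meeting every minimum uses 3+1+1 = 5 m, leaving 22.
Order the SKUs by profit per m: SKU-121 15 > SKU-152 7 > SKU-155 2.
SKU-121 takes 6 more to reach its cap of 7 → 16 left.
Give SKU-152 15 more to hit its cap of 18 → 1 left.
SKU-155: +1 (room for 19) → 2. Pool exhausted.
Total = 7×18 + 2×2 + 15×7 = 235.

235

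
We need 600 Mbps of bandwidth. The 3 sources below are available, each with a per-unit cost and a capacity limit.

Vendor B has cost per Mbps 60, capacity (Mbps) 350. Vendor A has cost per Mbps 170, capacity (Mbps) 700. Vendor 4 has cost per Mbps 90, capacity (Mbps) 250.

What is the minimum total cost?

43500

Cheapest first:
Vendor B (60): use full 350 — 250 Mbps to go.
Vendor 4 at 90: take all 250 Mbps — 0 still needed.
Vendor A: unused.
Cost = 350×60 + 250×90 = 43500.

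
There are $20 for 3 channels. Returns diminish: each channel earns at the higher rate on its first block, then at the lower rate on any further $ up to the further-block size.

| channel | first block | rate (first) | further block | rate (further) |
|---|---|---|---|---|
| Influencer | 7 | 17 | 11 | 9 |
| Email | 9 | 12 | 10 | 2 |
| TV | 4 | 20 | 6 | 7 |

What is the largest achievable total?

Rank every tier by rate: TV/first 20 > Influencer/first 17 > Email/first 12 > Influencer/second 9 > TV/second 7 > Email/second 2.
Fill TV first block (4 at 20) → 16 left.
Fill Influencer first block (7 at 17) → 9 left.
Email first at 12: fill all 9 → 0 left.
Total = 20×4 + 17×7 + 12×9 = 307.

307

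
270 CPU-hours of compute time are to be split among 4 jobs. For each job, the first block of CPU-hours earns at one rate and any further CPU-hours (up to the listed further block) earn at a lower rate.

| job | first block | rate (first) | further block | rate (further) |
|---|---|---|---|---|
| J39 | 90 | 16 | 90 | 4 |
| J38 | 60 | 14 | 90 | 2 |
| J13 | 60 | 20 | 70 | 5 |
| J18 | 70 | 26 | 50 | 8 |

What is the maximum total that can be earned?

5160

Treat each block as its own option and order by rate: J18/T1 26 > J13/T1 20 > J39/T1 16 > J38/T1 14 > J18/T2 8 > J13/T2 5 > J39/T2 4 > J38/T2 2.
J18/T1 (26): +70 → 200 left.
J13 T1 at 20: fill all 60 → 140 left.
Fill J39 T1 block (90 at 16) → 50 left.
50 remain; put them into J38 T1 at 14.
Total = 26×70 + 20×60 + 16×90 + 14×50 = 5160.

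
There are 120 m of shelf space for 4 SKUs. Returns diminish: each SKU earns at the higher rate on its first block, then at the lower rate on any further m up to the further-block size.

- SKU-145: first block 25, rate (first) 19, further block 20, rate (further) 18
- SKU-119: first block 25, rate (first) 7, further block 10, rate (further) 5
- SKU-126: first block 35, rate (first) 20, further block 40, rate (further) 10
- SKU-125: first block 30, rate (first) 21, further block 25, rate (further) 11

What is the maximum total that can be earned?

Rank every tier by rate: SKU-125/tier1 21 > SKU-126/tier1 20 > SKU-145/tier1 19 > SKU-145/tier2 18 > SKU-125/tier2 11 > SKU-126/tier2 10 > SKU-119/tier1 7 > SKU-119/tier2 5.
SKU-125/tier1 (21): +30 — 90 left.
Fill SKU-126 tier1 block (35 at 20) — 55 left.
SKU-145/tier1 (19): +25 — 30 left.
SKU-145/tier2 (18): +20 — 10 left.
SKU-125/tier2: +10 of 25 at 11; pool empty.
Total = 21×30 + 20×35 + 19×25 + 18×20 + 11×10 = 2275.

2275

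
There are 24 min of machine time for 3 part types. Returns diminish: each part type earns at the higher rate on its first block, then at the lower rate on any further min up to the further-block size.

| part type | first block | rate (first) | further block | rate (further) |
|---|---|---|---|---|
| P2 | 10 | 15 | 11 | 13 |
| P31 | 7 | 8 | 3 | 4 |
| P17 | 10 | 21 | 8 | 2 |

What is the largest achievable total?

412

Treat each block as its own option and order by rate: P17/first 21 > P2/first 15 > P2/second 13 > P31/first 8 > P31/second 4 > P17/second 2.
P17/first (21): +10 → 14 left.
P2/first (15): +10 → 4 left.
P2/second: +4 of 11 at 13; pool empty.
Total = 21×10 + 15×10 + 13×4 = 412.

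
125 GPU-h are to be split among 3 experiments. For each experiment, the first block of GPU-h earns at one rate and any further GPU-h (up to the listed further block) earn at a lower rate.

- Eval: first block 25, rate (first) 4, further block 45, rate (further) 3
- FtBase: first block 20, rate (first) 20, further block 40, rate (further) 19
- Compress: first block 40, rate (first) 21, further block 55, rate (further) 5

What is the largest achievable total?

Order all 6 blocks by rate: Compress/first 21 > FtBase/first 20 > FtBase/second 19 > Compress/second 5 > Eval/first 4 > Eval/second 3.
Fill Compress first block (40 at 21) — 85 left.
FtBase first at 20: fill all 20 — 65 left.
Fill FtBase second block (40 at 19) — 25 left.
25 remain; put them into Compress second at 5.
Total = 21×40 + 20×20 + 19×40 + 5×25 = 2125.

2125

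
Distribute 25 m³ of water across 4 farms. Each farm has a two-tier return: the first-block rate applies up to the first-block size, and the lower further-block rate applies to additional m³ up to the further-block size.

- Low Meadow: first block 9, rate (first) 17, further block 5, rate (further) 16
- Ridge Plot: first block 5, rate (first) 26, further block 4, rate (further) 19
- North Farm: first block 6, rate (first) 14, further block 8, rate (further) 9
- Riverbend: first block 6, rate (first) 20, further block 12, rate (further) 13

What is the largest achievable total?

Order all 8 blocks by rate: Ridge Plot/first 26 > Riverbend/first 20 > Ridge Plot/second 19 > Low Meadow/first 17 > Low Meadow/second 16 > North Farm/first 14 > Riverbend/second 13 > North Farm/second 9.
Fill Ridge Plot first block (5 at 26) → 20 left.
Riverbend first at 20: fill all 6 → 14 left.
Fill Ridge Plot second block (4 at 19) → 10 left.
Low Meadow/first (17): +9 → 1 left.
1 remain; put them into Low Meadow second at 16.
Total = 26×5 + 20×6 + 19×4 + 17×9 + 16×1 = 495.

495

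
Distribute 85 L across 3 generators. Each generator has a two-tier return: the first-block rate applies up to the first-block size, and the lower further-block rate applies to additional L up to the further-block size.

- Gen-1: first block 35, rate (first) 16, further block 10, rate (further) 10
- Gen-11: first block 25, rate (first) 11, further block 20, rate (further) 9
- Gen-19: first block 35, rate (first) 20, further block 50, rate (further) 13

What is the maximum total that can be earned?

1455

Order all 6 blocks by rate: Gen-19/T1 20 > Gen-1/T1 16 > Gen-19/T2 13 > Gen-11/T1 11 > Gen-1/T2 10 > Gen-11/T2 9.
Gen-19/T1 (20): +35 → 50 left.
Gen-1 T1 at 16: fill all 35 → 15 left.
Gen-19/T2: +15 of 50 at 13; pool empty.
Total = 20×35 + 16×35 + 13×15 = 1455.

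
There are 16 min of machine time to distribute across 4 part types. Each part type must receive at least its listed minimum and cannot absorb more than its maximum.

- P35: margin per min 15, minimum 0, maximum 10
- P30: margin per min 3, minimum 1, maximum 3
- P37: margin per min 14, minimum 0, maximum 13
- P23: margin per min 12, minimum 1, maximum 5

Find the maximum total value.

Meeting every minimum uses 0+1+0+1 = 2 min, leaving 14.
Rank by margin per min: P35 15 > P37 14 > P23 12 > P30 3.
P35 takes 10 more to reach its cap of 10 — 4 left.
Only 4 left; P37 takes them to reach 4.
Total = 15×10 + 3×1 + 14×4 + 12×1 = 221.

221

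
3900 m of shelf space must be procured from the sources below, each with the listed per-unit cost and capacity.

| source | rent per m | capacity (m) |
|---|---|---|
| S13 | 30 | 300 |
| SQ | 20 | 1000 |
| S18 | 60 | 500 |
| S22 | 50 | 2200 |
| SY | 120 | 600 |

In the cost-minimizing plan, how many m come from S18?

Use sources in increasing cost order.
SQ (20): use full 1000 ; 2900 m to go.
S13 (30): use full 300 ; 2600 m to go.
S22 at 50: take all 2200 m ; 400 still needed.
S18 at 60: take 400 of its 500 ; requirement met.
SY: unused.

400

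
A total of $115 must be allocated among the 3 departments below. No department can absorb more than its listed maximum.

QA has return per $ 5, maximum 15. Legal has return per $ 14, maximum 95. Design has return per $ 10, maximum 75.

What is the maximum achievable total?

1530

Highest return per $ first: Legal 14 > Design 10 > QA 5.
Legal: +95 to 95 (cap) ; 20 left.
Design: +20 (room for 75) → 20. Pool exhausted.
Total = 14×95 + 10×20 = 1530.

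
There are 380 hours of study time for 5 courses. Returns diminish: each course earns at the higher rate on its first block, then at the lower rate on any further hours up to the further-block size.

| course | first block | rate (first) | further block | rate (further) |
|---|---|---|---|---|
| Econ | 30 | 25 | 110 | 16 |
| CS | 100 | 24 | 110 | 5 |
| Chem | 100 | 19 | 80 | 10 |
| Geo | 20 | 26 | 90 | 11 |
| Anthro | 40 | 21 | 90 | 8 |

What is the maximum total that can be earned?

Order all 10 blocks by rate: Geo/first 26 > Econ/first 25 > CS/first 24 > Anthro/first 21 > Chem/first 19 > Econ/second 16 > Geo/second 11 > Chem/second 10 > Anthro/second 8 > CS/second 5.
Fill Geo first block (20 at 26) → 360 left.
Econ/first (25): +30 → 330 left.
CS/first (24): +100 → 230 left.
Anthro first at 21: fill all 40 → 190 left.
Fill Chem first block (100 at 19) → 90 left.
Econ second at 16: only 90 left, fill 90.
Total = 26×20 + 25×30 + 24×100 + 21×40 + 19×100 + 16×90 = 7850.

7850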